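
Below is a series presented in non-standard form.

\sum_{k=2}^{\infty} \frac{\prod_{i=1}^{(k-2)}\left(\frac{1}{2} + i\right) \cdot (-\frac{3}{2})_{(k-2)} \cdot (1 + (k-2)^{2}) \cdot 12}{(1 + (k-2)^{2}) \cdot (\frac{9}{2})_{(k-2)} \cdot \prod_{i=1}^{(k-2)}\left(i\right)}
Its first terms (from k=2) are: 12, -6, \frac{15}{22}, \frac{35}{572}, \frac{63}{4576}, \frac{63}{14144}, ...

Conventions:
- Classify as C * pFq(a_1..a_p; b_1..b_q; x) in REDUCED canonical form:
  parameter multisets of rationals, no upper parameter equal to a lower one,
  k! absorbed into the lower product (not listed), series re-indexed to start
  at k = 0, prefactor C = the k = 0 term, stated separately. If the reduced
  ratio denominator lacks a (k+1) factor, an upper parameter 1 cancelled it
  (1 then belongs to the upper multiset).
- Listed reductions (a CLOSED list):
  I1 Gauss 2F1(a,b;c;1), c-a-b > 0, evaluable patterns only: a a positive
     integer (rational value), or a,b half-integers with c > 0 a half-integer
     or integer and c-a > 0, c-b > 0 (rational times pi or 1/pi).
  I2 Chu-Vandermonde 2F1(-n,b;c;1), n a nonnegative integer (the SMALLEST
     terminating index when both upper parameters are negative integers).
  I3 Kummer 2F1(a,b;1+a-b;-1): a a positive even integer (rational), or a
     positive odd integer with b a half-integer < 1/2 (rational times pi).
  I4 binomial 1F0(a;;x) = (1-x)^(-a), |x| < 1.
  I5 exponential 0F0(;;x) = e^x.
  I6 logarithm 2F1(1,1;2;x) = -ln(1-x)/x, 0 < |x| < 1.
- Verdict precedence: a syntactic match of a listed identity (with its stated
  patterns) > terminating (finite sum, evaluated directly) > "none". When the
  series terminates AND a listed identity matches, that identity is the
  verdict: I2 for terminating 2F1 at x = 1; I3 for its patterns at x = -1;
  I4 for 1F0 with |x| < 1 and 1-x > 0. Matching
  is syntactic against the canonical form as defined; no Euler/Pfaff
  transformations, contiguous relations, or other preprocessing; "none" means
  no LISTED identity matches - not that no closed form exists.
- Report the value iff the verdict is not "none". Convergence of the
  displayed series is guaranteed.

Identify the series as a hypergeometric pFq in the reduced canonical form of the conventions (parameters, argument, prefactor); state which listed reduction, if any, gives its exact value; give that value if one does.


Structural cue: with t_0 = 12, the factor k^2 + 1 cancels (top and bottom), leaving prefactor 12.
Consecutive-term ratio: r(k) = 1 * (k-\frac{3}{2}) (k+\frac{3}{2}) / [(k+\frac{9}{2}) (k+1)] - rational; roots negated = parameters, x = 1, C = 12.

Canonical form: C = 12 times 2F1 with upper {-\frac{3}{2}, \frac{3}{2}}, lower {\frac{9}{2}}, x = 1. Verdict: this is Gauss's theorem I1 (half-integer case) (x = 1; upper {-\frac{3}{2}, \frac{3}{2}} half-integers, c = \frac{9}{2} in the evaluable pattern). Its exact value is \frac{2205}{1024} \cdot \pi.


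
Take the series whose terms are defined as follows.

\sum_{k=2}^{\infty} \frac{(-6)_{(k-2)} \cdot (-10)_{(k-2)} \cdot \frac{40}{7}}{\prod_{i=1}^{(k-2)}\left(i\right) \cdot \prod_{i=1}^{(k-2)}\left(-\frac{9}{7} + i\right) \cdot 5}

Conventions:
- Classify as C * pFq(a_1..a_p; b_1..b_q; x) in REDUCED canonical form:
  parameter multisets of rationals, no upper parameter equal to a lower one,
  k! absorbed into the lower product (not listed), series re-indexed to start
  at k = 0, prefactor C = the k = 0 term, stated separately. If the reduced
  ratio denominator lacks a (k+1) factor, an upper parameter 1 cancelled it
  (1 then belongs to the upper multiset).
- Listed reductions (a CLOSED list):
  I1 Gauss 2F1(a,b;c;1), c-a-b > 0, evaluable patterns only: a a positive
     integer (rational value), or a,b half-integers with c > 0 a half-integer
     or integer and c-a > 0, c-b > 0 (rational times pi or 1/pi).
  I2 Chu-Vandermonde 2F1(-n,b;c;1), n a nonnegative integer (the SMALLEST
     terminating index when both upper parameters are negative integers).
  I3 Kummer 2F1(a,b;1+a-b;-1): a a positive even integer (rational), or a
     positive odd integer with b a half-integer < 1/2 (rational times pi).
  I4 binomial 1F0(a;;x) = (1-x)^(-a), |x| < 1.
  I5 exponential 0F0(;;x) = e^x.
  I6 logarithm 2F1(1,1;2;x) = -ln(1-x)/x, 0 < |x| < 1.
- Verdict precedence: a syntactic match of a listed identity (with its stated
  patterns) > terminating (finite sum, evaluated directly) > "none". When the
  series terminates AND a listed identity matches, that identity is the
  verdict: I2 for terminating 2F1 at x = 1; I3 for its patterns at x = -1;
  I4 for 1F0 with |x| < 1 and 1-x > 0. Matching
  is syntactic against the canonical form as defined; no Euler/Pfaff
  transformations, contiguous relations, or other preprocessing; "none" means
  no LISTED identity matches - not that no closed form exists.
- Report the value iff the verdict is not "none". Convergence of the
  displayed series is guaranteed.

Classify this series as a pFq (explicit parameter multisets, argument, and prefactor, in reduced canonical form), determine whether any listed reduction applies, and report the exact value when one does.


This is \frac{8}{7} * 2F1(-10, -6; -\frac{2}{7}; 1) in reduced canonical form. Verdict: Chu-Vandermonde (I2) applies (terminating 2F1 at x = 1 with n = 6, b = -10, c = -\frac{2}{7}). Hence: -\frac{4089215360}{19019}.

Key step: t_0 being \frac{8}{7}, the lower running product (C = 8/7, x = 1) is a rising factorial.
Consecutive-term ratio: r(k) = 1 * (k-10) (k-6) / [(k-\frac{2}{7}) (k+1)] - rational; roots negated = parameters, x = 1, C = \frac{8}{7}.


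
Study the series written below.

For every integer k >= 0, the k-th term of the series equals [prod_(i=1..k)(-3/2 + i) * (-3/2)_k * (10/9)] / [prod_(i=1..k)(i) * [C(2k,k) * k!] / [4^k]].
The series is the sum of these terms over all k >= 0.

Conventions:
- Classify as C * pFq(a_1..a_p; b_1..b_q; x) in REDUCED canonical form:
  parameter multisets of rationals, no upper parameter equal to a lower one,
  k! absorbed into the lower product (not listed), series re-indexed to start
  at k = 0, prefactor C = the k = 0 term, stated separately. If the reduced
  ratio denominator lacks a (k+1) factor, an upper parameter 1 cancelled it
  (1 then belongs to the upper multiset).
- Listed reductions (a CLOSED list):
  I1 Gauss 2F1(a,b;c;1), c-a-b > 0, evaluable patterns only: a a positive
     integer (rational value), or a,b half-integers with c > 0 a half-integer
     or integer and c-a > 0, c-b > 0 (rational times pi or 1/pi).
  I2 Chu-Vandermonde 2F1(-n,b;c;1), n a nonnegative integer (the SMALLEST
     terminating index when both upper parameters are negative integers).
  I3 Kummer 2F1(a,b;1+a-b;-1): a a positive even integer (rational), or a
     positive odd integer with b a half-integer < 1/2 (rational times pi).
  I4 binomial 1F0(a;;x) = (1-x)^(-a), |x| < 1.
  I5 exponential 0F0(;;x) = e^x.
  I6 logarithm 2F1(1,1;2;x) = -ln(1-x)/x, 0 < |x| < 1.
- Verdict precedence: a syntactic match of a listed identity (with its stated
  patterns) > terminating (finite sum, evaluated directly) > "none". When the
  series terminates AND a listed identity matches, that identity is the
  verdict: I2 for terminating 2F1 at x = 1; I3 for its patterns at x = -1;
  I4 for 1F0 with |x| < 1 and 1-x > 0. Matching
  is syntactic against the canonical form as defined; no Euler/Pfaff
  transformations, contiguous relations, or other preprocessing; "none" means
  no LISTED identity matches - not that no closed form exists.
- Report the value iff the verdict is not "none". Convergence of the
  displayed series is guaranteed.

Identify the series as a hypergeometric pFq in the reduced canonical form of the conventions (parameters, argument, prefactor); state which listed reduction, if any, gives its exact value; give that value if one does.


With C = 10/9: the canonical form is 2F1(-3/2, -1/2; 1/2; 1). Verdict: Gauss's theorem I1 (half-integer case) matches (x = 1; upper {-3/2, -1/2} half-integers, c = 1/2 in the evaluable pattern). Sum: (5/6) * pi.

Structural cue: t_0 being 10/9, the lower central binomial (C = 10/9, x = 1) hides (1/2)_k.
Term ratio: r(k) = 1 * (k-3/2) (k-1/2) / [(k+1/2) (k+1)] - rational in k. x = 1; t_0 = 10/9; negate the roots.


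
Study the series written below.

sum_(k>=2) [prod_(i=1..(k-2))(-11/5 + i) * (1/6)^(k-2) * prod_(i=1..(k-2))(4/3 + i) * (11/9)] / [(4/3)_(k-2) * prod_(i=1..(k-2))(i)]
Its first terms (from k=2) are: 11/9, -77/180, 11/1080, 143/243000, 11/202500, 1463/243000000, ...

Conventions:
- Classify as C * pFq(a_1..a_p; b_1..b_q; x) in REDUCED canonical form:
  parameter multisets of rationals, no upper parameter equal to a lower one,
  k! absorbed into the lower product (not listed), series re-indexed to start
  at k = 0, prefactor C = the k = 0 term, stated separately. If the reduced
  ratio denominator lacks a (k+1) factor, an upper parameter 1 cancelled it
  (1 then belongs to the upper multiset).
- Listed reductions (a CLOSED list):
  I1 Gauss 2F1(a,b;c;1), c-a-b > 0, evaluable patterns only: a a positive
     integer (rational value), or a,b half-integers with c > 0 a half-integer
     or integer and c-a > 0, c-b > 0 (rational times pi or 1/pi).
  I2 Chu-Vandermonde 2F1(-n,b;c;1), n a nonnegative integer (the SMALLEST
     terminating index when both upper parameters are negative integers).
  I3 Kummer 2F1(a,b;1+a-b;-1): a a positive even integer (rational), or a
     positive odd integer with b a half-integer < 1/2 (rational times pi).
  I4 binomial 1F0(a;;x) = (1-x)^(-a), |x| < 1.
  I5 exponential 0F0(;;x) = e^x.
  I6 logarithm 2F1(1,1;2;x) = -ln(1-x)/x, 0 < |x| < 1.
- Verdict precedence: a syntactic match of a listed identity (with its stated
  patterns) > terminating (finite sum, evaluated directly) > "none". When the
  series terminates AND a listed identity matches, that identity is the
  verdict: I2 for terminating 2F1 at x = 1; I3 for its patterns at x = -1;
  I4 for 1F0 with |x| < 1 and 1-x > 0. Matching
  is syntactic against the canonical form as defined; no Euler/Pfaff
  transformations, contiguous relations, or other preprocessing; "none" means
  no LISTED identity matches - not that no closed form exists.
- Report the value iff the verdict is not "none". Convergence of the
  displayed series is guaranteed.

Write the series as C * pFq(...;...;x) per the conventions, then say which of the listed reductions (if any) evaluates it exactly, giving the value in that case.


At argument 1/6: a 2F1 with upper {-6/5, 7/3}, lower {4/3}, scaled by C = 11/9. Verdict: none here - no I1-I6 shape fits x = 1/6 with lower {4/3}.

The tell: x = (1/6) and the product of the first k integers (prefactor 11/9) is k!.
Step ratio: r(k) = (1/6) * (k-6/5) (k+7/3) / [(k+4/3) (k+1)] - rational; roots negated = parameters, x = (1/6), C = 11/9.


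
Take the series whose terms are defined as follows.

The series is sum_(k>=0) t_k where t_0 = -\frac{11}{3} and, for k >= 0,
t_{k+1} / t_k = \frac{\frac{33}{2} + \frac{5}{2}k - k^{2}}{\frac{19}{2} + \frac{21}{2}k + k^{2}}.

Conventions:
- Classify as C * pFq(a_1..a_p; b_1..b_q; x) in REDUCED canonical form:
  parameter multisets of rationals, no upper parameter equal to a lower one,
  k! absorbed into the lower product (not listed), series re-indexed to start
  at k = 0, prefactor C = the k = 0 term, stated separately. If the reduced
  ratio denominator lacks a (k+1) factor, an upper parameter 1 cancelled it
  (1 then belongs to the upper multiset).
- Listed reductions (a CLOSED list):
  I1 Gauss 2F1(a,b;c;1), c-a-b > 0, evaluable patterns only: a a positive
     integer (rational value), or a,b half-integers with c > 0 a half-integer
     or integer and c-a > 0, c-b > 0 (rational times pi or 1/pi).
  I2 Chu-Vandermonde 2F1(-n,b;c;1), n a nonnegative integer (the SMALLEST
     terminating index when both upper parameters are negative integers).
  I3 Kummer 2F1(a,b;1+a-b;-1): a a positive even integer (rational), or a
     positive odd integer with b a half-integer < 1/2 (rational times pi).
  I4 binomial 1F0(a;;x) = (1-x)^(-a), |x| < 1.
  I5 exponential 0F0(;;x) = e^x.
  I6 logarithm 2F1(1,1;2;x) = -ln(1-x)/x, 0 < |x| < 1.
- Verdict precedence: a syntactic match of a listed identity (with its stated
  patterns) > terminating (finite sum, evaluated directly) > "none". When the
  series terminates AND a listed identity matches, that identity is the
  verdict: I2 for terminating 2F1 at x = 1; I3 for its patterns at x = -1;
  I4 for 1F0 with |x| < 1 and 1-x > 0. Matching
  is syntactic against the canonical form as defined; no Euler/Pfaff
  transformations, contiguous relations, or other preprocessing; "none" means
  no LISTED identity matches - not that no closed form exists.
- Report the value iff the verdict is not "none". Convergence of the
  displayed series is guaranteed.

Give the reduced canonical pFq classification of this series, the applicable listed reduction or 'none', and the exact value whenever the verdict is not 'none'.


The series (x = -1) is 2F1: upper {-\frac{11}{2}, 3}, lower {\frac{19}{2}}, prefactor -\frac{11}{3}. Verdict at x = -1: Kummer (I3) matches (x = -1; c = \frac{19}{2} equals 1+a-b for upper {-\frac{11}{2}, 3}: listed pattern). Exact value: \left(-\frac{401115}{65536}\right) \cdot \pi.

Key step: t_0 being -\frac{11}{3}, the expanded ratio factors over Q; C = -11/3, roots give parameters.
Step ratio: r(k) = -1 * (k-\frac{11}{2}) (k+3) / [(k+\frac{19}{2}) (k+1)] - rational in k, leading ratio -1; with t_0 = -\frac{11}{3}, classification follows.


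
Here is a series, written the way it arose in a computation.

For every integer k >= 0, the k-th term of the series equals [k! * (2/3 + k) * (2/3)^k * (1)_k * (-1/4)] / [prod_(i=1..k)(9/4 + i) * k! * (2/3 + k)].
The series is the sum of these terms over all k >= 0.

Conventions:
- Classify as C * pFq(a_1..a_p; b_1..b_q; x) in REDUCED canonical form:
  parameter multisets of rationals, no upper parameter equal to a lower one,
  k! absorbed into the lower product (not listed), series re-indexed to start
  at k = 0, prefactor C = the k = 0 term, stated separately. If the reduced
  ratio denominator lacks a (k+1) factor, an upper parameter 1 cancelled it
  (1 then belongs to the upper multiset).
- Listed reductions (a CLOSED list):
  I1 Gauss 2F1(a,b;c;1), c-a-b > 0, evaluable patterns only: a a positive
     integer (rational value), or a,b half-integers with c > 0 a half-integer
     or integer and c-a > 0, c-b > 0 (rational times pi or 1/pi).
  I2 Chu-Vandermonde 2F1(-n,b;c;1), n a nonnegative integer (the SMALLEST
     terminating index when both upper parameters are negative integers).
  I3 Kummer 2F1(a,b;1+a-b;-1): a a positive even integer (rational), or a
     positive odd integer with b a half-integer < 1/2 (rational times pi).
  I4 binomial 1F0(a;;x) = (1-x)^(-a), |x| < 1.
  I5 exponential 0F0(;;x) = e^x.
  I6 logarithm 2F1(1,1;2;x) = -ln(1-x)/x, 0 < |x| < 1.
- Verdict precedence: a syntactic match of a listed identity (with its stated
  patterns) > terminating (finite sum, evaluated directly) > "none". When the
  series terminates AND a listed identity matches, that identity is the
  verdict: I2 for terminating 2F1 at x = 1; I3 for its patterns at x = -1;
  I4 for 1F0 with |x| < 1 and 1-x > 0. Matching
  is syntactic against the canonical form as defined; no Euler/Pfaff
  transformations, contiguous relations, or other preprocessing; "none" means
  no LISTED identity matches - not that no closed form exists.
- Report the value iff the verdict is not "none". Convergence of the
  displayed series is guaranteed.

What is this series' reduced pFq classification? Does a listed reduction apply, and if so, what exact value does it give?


At argument 2/3: a 2F1 with upper {1, 1}, lower {13/4}, scaled by C = -1/4. Verdict: none. No listed pattern accepts 2F1(1, 1; 13/4; 2/3).

Key step: x = (2/3) and the lower running product (prefactor -1/4) is a rising factorial.
Ratio: r(k) = (2/3) * (k+1) (k+1) / [(k+13/4) (k+1)] - rational; roots negated = parameters, x = (2/3), C = -1/4.


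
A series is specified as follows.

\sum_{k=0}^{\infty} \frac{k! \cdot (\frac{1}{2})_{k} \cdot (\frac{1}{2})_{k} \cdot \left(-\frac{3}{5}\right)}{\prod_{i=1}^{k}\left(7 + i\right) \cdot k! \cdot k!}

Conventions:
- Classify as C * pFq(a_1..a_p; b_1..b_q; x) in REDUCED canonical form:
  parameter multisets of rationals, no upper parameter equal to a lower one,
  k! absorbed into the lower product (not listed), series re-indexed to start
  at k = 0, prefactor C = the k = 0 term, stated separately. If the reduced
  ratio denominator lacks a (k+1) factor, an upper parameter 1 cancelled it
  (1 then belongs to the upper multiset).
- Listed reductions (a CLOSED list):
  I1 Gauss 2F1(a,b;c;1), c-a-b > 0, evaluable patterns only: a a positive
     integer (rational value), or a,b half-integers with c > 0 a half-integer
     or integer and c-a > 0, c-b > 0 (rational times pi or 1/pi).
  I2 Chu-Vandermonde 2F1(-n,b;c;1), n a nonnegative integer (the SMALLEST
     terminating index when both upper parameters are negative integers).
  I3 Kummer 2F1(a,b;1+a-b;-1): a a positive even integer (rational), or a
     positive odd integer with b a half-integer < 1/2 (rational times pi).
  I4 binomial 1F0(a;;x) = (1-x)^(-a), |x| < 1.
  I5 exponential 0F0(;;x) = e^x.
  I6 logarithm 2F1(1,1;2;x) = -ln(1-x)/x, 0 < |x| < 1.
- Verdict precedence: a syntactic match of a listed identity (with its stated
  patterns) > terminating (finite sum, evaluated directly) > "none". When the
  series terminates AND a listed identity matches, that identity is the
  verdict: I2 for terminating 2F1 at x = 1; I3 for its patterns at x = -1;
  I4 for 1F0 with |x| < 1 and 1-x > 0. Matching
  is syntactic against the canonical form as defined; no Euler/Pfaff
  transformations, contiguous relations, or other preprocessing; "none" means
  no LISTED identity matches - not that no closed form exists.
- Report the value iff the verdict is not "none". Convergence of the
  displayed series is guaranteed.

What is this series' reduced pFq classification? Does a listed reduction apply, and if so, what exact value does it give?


Canonical form: C = -\frac{3}{5} times 2F1 with upper {\frac{1}{2}, \frac{1}{2}}, lower {8}, x = 1. Verdict: this is Gauss's theorem I1 (half-integer case) (x = 1; upper {\frac{1}{2}, \frac{1}{2}} half-integers, c = 8 in the evaluable pattern). Sum: \left(-\frac{4194304}{2147145}\right) / \pi.

The tell: from the first term -\frac{3}{5}: the parameter 1 appears in both the upper and lower lists and cancels.
Adjacent-term ratio: r(k) = 1 * (k+\frac{1}{2}) (k+\frac{1}{2}) / [(k+8) (k+1)] - rational in k, leading ratio 1; with t_0 = -\frac{3}{5}, classification follows.


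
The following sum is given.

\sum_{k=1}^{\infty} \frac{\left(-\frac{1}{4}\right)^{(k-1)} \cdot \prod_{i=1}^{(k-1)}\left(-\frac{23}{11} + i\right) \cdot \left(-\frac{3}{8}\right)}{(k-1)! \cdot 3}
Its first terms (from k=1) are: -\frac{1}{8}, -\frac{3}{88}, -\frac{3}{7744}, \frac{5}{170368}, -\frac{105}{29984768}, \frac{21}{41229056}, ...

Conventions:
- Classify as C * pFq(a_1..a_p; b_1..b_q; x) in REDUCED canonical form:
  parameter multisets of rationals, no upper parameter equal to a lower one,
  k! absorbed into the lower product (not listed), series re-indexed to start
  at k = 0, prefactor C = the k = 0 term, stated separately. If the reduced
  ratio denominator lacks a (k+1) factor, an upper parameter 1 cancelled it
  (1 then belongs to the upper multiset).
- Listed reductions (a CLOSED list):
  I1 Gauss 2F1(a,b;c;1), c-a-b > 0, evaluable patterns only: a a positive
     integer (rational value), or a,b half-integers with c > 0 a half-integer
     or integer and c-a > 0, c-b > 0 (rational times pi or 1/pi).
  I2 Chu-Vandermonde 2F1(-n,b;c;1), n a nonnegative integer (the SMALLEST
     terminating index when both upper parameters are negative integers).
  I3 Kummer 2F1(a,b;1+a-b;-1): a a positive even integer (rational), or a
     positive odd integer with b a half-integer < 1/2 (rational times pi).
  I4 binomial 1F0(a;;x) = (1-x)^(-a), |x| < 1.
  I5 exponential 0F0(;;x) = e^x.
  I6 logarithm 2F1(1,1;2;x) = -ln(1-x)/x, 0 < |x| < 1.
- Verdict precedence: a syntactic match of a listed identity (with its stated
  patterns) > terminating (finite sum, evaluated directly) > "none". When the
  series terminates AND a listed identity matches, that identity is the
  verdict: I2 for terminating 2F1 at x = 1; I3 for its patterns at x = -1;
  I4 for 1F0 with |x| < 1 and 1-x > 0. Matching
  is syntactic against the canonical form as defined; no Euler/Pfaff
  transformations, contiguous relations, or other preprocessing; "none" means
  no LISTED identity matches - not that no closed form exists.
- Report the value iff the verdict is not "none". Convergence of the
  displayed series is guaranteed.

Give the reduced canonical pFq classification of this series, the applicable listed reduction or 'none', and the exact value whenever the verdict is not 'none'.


Key observation: from the first term -\frac{1}{8}: the constant factors (prefactor -1/8) combine into one prefactor.
Step ratio: r(k) = -\frac{1}{4} * (k-\frac{12}{11}) / [(k+1)] - rational in k. x = -\frac{1}{4}; t_0 = -\frac{1}{8}; negate the roots.

This is -\frac{1}{8} * 1F0(-\frac{12}{11}; -; -\frac{1}{4}) in reduced canonical form. Verdict (x = -\frac{1}{4}): the I4 binomial reduction applies (the 1F0 binomial series: exponent 12/11, x = -\frac{1}{4}). Hence: \left(-\frac{1}{8}\right) \cdot \left(\frac{5}{4}\right)^{\frac{12}{11}}.


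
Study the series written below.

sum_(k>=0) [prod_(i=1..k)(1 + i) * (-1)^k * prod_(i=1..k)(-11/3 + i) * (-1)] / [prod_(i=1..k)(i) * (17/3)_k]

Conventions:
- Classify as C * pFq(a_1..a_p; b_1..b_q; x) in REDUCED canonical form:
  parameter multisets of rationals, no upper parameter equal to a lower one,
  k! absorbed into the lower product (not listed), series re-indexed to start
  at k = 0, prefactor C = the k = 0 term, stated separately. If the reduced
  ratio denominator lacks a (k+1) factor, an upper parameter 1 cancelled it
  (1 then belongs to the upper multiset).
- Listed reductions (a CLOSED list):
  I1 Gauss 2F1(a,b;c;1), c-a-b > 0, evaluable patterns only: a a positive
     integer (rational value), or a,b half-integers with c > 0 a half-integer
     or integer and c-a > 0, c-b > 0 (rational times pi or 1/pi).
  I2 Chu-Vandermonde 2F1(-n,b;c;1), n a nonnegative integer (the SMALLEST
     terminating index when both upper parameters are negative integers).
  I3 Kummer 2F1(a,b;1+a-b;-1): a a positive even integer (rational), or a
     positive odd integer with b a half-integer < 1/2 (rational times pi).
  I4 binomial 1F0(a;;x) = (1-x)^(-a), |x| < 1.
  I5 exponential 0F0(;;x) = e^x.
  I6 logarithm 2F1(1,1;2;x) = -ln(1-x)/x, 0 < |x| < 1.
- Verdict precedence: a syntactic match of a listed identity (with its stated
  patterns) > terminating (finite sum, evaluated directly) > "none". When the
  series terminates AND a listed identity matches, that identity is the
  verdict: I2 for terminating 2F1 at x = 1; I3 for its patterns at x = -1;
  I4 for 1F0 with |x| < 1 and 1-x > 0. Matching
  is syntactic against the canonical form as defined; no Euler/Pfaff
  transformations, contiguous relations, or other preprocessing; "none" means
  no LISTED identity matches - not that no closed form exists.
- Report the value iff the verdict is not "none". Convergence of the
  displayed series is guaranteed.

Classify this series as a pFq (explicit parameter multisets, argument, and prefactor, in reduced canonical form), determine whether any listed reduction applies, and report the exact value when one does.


First insight: t_0 = -1 here, and the product of the first k integers (C = -1) is k!.
Term ratio: r(k) = (-1) * (k-8/3) (k+2) / [(k+17/3) (k+1)] - rational in k, leading ratio (-1); with t_0 = -1, classification follows.

With C = -1: the canonical form is 2F1(-8/3, 2; 17/3; -1). Verdict: Kummer (I3) matches (x = -1; c = 17/3 equals 1+a-b for upper {-8/3, 2}: listed pattern). Its exact value is -7/3.


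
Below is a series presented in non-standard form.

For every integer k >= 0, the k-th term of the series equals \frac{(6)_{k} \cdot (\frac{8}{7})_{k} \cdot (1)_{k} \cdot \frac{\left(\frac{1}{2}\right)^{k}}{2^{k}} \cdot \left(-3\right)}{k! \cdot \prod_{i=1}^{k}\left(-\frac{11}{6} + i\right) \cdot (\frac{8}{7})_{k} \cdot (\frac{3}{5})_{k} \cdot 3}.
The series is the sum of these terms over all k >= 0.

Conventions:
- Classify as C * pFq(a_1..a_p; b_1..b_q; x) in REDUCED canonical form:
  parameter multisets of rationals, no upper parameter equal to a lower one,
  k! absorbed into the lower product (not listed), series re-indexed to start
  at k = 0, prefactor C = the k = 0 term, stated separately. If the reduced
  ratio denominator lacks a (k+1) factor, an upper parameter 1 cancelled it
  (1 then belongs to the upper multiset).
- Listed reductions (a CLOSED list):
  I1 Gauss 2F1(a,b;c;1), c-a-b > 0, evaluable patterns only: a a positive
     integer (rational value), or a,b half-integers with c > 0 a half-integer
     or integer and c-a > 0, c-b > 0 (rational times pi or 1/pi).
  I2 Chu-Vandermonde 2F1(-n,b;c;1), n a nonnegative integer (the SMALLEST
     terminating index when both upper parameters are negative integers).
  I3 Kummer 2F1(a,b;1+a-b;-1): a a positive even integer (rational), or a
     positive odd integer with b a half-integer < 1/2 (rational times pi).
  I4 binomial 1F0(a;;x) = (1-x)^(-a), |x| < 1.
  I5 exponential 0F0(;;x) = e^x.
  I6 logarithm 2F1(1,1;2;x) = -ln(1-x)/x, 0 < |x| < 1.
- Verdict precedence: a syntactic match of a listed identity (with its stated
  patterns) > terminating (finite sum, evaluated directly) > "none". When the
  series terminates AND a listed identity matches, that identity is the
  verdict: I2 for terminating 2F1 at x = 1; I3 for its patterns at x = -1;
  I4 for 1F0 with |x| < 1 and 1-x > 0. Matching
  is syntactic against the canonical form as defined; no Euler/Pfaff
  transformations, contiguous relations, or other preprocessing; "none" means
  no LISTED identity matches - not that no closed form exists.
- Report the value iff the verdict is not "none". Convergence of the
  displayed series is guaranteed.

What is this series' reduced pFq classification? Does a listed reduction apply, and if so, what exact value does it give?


Key step: t_0 = -1 here, and the parameter 8/7 appears in both the upper and lower lists and cancels.
Ratio: r(k) = \frac{1}{4} * (k+1) (k+6) / [(k-\frac{5}{6}) (k+\frac{3}{5}) (k+1)] - rational; roots negated = parameters, x = \frac{1}{4}, C = -1.

x = \frac{1}{4} here; the reduced form reads 2F2, upper {1, 6}, lower {-\frac{5}{6}, \frac{3}{5}}, C = -1. Verdict: none here - no I1-I6 shape fits x = \frac{1}{4} with lower {-\frac{5}{6}, \frac{3}{5}}.


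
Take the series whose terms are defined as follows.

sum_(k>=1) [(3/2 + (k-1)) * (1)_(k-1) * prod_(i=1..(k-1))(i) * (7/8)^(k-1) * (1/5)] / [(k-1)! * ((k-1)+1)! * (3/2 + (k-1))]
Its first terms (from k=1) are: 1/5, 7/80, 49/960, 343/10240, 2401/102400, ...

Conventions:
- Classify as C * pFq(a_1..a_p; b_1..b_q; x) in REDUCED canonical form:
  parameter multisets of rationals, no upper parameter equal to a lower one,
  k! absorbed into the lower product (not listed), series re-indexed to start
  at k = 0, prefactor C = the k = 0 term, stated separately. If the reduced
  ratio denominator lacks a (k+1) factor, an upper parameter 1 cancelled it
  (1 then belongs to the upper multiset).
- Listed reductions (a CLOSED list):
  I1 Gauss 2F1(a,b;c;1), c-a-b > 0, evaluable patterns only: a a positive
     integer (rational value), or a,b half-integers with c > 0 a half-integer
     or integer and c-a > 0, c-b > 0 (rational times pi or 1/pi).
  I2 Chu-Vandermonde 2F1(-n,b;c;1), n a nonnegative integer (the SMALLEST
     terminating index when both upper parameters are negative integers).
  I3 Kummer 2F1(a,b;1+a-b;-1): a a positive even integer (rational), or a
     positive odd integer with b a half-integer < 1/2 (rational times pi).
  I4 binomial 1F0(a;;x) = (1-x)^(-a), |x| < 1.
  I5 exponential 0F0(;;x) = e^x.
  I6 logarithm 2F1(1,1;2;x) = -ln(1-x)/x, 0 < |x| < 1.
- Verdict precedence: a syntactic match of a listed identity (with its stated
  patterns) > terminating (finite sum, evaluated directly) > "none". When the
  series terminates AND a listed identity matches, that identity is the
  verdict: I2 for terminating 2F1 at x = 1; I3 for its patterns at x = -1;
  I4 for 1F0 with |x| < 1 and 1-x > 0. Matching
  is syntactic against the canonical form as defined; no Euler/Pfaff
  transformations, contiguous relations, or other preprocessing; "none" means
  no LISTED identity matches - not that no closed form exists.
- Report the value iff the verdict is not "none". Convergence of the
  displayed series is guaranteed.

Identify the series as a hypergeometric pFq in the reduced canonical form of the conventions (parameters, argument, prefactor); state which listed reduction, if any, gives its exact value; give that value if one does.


x = 7/8 here; the reduced form reads 2F1, upper {1, 1}, lower {2}, C = 1/5. Verdict: the logarithmic series (I6) matches (the logarithm: parameters (1,1;2), x = 7/8). Exact value: (-8/35) * ln(1/8).

Key step: from the first term 1/5: the running product (prefactor 1/5) telescopes to a rising factorial.
Term ratio: r(k) = (7/8) * (k+1) (k+1) / [(k+2) (k+1)] - poly over poly, x = (7/8) from leading terms; C = 1/5 at k = 0.


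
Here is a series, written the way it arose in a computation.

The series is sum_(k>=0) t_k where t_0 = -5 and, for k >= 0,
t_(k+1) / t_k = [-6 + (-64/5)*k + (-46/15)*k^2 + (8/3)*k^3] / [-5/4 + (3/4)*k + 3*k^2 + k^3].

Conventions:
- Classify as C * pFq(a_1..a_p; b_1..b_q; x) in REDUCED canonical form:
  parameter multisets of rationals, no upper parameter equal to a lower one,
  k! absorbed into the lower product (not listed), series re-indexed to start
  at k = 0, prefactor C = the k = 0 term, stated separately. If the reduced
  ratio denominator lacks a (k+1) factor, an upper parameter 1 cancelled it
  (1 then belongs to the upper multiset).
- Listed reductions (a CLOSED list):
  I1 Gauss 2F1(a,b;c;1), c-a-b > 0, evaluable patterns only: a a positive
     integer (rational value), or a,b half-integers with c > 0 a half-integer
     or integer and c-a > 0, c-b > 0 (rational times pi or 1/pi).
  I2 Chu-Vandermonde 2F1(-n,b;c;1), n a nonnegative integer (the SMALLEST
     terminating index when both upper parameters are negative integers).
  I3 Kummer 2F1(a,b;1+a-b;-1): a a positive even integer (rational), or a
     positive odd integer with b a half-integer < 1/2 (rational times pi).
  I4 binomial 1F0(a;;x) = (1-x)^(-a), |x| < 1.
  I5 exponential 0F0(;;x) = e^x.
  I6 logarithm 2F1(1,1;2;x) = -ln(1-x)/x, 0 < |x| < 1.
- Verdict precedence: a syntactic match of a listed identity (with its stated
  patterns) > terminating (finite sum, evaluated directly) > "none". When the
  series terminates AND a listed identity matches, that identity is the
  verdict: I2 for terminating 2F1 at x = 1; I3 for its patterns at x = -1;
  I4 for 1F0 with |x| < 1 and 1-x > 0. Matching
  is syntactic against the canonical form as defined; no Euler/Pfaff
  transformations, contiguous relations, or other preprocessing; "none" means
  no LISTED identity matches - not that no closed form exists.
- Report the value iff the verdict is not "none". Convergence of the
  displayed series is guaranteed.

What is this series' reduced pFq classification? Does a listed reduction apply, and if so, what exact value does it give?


At argument 8/3: a 3F2 with upper {-3, 3/5, 5/4}, lower {-1/2, 5/2}, scaled by C = -5. Verdict: terminating - upper -3 stops the sum at k = 3; the 4 terms are added exactly. Exact value: -207169/4725.

The tell: x = (8/3) and factor the ratio over Q (prefactor -5): negated roots = parameters.
Term ratio: r(k) = (8/3) * (k-3) (k+3/5) (k+5/4) / [(k-1/2) (k+5/2) (k+1)] - rational; roots negated = parameters, x = (8/3), C = -5.


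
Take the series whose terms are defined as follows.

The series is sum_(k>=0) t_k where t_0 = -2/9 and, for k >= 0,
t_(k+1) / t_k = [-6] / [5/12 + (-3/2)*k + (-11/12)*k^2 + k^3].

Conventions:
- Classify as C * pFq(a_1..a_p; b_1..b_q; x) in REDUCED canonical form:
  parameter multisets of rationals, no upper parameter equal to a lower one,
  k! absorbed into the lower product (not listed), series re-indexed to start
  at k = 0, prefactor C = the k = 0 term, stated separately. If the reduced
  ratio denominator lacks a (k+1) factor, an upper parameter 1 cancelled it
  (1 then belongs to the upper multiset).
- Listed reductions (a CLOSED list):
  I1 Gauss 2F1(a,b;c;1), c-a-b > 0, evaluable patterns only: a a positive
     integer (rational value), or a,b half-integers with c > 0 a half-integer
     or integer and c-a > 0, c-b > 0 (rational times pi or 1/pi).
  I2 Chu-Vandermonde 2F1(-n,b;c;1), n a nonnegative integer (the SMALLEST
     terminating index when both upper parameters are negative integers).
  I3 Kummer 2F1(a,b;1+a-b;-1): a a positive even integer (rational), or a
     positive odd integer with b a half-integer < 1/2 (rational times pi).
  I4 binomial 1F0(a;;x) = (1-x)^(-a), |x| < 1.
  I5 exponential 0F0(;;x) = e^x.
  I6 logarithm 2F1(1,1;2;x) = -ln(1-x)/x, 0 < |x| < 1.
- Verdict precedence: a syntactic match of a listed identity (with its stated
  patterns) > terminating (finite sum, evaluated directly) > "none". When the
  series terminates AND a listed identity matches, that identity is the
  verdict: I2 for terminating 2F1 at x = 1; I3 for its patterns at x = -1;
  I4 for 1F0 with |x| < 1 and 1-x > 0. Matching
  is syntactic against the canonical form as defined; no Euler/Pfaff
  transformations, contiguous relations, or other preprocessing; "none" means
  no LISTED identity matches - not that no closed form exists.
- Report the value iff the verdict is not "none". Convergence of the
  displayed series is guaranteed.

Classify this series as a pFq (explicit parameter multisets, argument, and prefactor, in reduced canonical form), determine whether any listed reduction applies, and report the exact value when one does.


Classification (C = -2/9): 0F2 with upper {-}, lower {-5/3, -1/4}, argument x = -6. Verdict: none. No listed pattern accepts 0F2(-; -5/3, -1/4; -6).

The tell: x = (-6) and the expanded ratio factors over Q; C = -2/9, roots give parameters.
Ratio: r(k) = (-6) * 1 / [(k-5/3) (k-1/4) (k+1)] - poly over poly, x = (-6) from leading terms; C = -2/9 at k = 0.


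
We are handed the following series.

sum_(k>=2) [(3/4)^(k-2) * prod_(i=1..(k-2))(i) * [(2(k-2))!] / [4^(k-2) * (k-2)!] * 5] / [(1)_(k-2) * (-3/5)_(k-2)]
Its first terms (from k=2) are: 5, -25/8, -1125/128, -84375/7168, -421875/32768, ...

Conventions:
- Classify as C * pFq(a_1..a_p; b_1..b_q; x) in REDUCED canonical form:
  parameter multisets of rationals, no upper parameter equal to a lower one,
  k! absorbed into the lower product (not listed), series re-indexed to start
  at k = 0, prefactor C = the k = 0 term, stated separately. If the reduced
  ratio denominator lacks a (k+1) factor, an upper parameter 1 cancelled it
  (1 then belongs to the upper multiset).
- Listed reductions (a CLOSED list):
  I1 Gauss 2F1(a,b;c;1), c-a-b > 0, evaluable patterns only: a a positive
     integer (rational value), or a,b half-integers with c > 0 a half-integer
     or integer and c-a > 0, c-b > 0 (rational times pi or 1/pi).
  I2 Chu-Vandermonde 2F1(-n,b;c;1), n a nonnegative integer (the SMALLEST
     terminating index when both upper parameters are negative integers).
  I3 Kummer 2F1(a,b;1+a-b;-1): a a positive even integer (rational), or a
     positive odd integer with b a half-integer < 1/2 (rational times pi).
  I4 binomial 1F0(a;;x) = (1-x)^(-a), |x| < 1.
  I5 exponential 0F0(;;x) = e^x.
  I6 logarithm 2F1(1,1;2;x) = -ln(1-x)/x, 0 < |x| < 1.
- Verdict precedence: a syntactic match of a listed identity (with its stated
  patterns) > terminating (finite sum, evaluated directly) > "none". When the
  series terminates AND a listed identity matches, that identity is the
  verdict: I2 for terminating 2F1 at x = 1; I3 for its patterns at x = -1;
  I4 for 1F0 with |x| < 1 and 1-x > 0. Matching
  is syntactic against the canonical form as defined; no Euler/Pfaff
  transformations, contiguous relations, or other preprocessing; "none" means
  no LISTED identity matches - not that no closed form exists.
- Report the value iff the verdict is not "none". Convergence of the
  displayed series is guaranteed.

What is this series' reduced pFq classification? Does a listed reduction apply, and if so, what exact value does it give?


Canonical form: C = 5 times 2F1 with upper {1/2, 1}, lower {-3/5}, x = 3/4. Verdict: none. A 2F1 with upper {1/2, 1} fits none of I1-I6 at x = 3/4; the sum runs forever.

First insight: from the first term 5: (1)_k (C = 5, x = 3/4) is k! itself.
Step ratio: r(k) = (3/4) * (k+1/2) (k+1) / [(k-3/5) (k+1)] - rational in k, leading ratio (3/4); with t_0 = 5, classification follows.


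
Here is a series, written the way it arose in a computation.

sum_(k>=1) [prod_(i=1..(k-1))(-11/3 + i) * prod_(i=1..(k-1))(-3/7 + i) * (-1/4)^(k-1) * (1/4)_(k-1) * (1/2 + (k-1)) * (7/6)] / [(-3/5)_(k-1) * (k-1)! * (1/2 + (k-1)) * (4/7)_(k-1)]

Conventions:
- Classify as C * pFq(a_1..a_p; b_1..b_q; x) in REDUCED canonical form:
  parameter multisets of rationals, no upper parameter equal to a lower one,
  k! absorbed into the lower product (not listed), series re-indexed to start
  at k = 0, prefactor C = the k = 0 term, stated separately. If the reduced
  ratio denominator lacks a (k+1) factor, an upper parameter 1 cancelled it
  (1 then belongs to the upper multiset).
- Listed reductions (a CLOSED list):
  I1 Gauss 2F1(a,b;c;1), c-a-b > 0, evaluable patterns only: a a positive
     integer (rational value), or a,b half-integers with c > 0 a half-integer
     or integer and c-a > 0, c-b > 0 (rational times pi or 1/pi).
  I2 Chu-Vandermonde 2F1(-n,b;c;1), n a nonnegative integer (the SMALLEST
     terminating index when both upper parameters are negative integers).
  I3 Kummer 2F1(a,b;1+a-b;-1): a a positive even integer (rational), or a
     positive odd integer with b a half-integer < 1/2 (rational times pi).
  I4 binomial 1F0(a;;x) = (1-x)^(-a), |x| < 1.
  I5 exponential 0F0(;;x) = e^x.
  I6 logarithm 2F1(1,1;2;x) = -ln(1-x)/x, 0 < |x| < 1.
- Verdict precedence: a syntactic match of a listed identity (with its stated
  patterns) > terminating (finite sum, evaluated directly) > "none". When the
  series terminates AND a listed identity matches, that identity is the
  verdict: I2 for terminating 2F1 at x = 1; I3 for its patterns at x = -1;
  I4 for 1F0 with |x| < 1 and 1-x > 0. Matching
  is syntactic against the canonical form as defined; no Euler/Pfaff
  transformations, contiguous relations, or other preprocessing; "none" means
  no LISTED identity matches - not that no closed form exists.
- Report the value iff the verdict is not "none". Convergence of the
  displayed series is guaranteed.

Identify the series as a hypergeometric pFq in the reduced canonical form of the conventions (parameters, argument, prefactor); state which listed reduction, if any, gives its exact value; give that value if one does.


The series (x = -1/4) is 2F1: upper {-8/3, 1/4}, lower {-3/5}, prefactor 7/6. Verdict: none. No listed pattern accepts 2F1(-8/3, 1/4; -3/5; -1/4).

First insight: t_0 = 7/6 here, and the parameter 4/7 appears in both the upper and lower lists and cancels (alongside the other common factor).
Step ratio: r(k) = (-1/4) * (k-8/3) (k+1/4) / [(k-3/5) (k+1)] ; factor over Q: parameters, x = (-1/4), and C = 7/6.


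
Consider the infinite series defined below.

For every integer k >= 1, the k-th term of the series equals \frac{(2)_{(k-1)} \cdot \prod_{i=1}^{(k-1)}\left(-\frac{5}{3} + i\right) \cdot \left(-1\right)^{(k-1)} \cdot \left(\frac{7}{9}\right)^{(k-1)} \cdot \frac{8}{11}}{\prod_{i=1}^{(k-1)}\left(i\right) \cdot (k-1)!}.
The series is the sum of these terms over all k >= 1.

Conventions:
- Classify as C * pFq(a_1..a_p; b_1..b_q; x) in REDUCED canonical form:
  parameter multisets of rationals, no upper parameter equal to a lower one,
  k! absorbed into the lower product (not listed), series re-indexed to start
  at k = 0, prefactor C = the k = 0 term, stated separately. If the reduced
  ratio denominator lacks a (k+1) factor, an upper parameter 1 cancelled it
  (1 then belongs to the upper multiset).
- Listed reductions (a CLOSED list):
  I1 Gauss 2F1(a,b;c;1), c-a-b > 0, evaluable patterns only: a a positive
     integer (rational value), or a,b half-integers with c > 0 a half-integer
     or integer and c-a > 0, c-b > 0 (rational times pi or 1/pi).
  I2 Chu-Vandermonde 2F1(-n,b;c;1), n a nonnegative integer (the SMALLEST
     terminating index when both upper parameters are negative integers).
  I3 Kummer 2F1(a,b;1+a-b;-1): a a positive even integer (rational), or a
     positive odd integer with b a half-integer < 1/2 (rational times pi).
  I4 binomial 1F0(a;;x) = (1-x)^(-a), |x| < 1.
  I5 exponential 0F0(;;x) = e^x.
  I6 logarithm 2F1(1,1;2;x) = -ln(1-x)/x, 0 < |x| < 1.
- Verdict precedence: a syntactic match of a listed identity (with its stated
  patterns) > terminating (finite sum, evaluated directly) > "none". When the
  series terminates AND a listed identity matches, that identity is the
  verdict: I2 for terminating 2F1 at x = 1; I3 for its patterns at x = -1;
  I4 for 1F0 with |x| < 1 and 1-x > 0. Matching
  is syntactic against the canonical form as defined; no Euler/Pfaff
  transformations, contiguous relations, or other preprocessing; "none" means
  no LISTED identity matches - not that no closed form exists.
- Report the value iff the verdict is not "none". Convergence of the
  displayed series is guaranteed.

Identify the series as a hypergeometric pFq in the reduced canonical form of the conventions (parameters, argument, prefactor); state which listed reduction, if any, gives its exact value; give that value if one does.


Canonical form: C = \frac{8}{11} times 2F1 with upper {-\frac{2}{3}, 2}, lower {1}, x = -\frac{7}{9}. Verdict: none. No listed pattern accepts 2F1(-\frac{2}{3}, 2; 1; -\frac{7}{9}).

Structural cue: from the first term \frac{8}{11}: the lower running product (C = 8/11) is a rising factorial.
Step ratio: r(k) = -\frac{7}{9} * (k-\frac{2}{3}) (k+2) / [(k+1) (k+1)] - rational; roots negated = parameters, x = -\frac{7}{9}, C = \frac{8}{11}.
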